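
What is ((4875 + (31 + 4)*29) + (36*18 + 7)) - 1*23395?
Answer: -16850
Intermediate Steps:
((4875 + (31 + 4)*29) + (36*18 + 7)) - 1*23395 = ((4875 + 35*29) + (648 + 7)) - 23395 = ((4875 + 1015) + 655) - 23395 = (5890 + 655) - 23395 = 6545 - 23395 = -16850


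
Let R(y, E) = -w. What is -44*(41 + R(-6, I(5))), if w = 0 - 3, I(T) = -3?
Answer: -1936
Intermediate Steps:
w = -3
R(y, E) = 3 (R(y, E) = -1*(-3) = 3)
-44*(41 + R(-6, I(5))) = -44*(41 + 3) = -44*44 = -1936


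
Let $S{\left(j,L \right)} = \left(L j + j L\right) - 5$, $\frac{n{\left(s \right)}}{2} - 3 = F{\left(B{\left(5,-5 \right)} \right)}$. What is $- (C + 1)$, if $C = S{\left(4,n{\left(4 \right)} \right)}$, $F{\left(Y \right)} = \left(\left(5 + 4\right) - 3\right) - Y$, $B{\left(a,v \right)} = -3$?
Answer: $-188$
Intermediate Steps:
$F{\left(Y \right)} = 6 - Y$ ($F{\left(Y \right)} = \left(9 - 3\right) - Y = 6 - Y$)
$n{\left(s \right)} = 24$ ($n{\left(s \right)} = 6 + 2 \left(6 - -3\right) = 6 + 2 \left(6 + 3\right) = 6 + 2 \cdot 9 = 6 + 18 = 24$)
$S{\left(j,L \right)} = -5 + 2 L j$ ($S{\left(j,L \right)} = \left(L j + L j\right) - 5 = 2 L j - 5 = -5 + 2 L j$)
$C = 187$ ($C = -5 + 2 \cdot 24 \cdot 4 = -5 + 192 = 187$)
$- (C + 1) = - (187 + 1) = \left(-1\right) 188 = -188$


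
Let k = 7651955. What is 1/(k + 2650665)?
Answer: 1/10302620 ≈ 9.7063e-8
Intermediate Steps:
1/(k + 2650665) = 1/(7651955 + 2650665) = 1/10302620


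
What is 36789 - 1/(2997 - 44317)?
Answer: 1520121481/41320 ≈ 36789.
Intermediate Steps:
36789 - 1/(2997 - 44317) = 36789 - 1/(-41320) = 36789 - 1*(-1/41320) = 36789 + 1/41320 = 1520121481/41320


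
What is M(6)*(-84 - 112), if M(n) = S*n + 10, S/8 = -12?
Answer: 110936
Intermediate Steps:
S = -96 (S = 8*(-12) = -96)
M(n) = 10 - 96*n (M(n) = -96*n + 10 = 10 - 96*n)
M(6)*(-84 - 112) = (10 - 96*6)*(-84 - 112) = (10 - 576)*(-196) = -566*(-196) = 110936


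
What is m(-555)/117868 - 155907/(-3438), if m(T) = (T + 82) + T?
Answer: 510358667/11256394 ≈ 45.339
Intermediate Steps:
m(T) = 82 + 2*T (m(T) = (82 + T) + T = 82 + 2*T)
m(-555)/117868 - 155907/(-3438) = (82 + 2*(-555))/117868 - 155907/(-3438) = (82 - 1110)*(1/117868) - 155907*(-1/3438) = -1028*1/117868 + 17323/382 = -257/29467 + 17323/382 = 510358667/11256394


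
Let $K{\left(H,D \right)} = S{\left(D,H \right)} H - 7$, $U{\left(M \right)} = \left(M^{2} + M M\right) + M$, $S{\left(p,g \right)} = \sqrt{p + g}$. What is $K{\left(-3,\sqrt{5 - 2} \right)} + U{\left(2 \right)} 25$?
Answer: $243 - 3 \sqrt{-3 + \sqrt{3}} \approx 243.0 - 3.3781 i$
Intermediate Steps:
$S{\left(p,g \right)} = \sqrt{g + p}$
$U{\left(M \right)} = M + 2 M^{2}$ ($U{\left(M \right)} = \left(M^{2} + M^{2}\right) + M = 2 M^{2} + M = M + 2 M^{2}$)
$K{\left(H,D \right)} = -7 + H \sqrt{D + H}$ ($K{\left(H,D \right)} = \sqrt{H + D} H - 7 = \sqrt{D + H} H - 7 = H \sqrt{D + H} - 7 = -7 + H \sqrt{D + H}$)
$K{\left(-3,\sqrt{5 - 2} \right)} + U{\left(2 \right)} 25 = \left(-7 - 3 \sqrt{\sqrt{5 - 2} - 3}\right) + 2 \left(1 + 2 \cdot 2\right) 25 = \left(-7 - 3 \sqrt{\sqrt{3} - 3}\right) + 2 \left(1 + 4\right) 25 = \left(-7 - 3 \sqrt{-3 + \sqrt{3}}\right) + 2 \cdot 5 \cdot 25 = \left(-7 - 3 \sqrt{-3 + \sqrt{3}}\right) + 10 \cdot 25 = \left(-7 - 3 \sqrt{-3 + \sqrt{3}}\right) + 250 = 243 - 3 \sqrt{-3 + \sqrt{3}}$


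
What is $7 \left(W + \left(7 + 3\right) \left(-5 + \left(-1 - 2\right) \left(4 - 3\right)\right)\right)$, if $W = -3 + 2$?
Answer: $-567$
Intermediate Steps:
$W = -1$
$7 \left(W + \left(7 + 3\right) \left(-5 + \left(-1 - 2\right) \left(4 - 3\right)\right)\right) = 7 \left(-1 + \left(7 + 3\right) \left(-5 + \left(-1 - 2\right) \left(4 - 3\right)\right)\right) = 7 \left(-1 + 10 \left(-5 - 3\right)\right) = 7 \left(-1 + 10 \left(-8\right)\right) = 7 \left(-1 - 80\right) = 7 \left(-81\right) = -567$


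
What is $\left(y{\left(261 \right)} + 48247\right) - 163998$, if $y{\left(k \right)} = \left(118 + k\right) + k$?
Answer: $-115111$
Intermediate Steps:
$y{\left(k \right)} = 118 + 2 k$
$\left(y{\left(261 \right)} + 48247\right) - 163998 = \left(\left(118 + 2 \cdot 261\right) + 48247\right) - 163998 = \left(\left(118 + 522\right) + 48247\right) - 163998 = \left(640 + 48247\right) - 163998 = 48887 - 163998 = -115111$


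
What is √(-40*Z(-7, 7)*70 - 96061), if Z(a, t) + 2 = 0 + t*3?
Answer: I*√149261 ≈ 386.34*I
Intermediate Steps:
Z(a, t) = -2 + 3*t (Z(a, t) = -2 + (0 + t*3) = -2 + (0 + 3*t) = -2 + 3*t)
√(-40*Z(-7, 7)*70 - 96061) = √(-40*(-2 + 3*7)*70 - 96061) = √(-40*(-2 + 21)*70 - 96061) = √(-40*19*70 - 96061) = √(-760*70 - 96061) = √(-53200 - 96061) = √(-149261) = I*√149261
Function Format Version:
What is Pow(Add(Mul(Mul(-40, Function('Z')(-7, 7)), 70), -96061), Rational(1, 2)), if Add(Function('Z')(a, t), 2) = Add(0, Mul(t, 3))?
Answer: Mul(I, Pow(149261, Rational(1, 2))) ≈ Mul(386.34, I)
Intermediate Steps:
Function('Z')(a, t) = Add(-2, Mul(3, t)) (Function('Z')(a, t) = Add(-2, Add(0, Mul(t, 3))) = Add(-2, Add(0, Mul(3, t))) = Add(-2, Mul(3, t)))
Pow(Add(Mul(Mul(-40, Function('Z')(-7, 7)), 70), -96061), Rational(1, 2)) = Pow(Add(Mul(Mul(-40, Add(-2, Mul(3, 7))), 70), -96061), Rational(1, 2)) = Pow(Add(Mul(Mul(-40, Add(-2, 21)), 70), -96061), Rational(1, 2)) = Pow(Add(Mul(Mul(-40, 19), 70), -96061), Rational(1, 2)) = Pow(Add(Mul(-760, 70), -96061), Rational(1, 2)) = Pow(Add(-53200, -96061), Rational(1, 2)) = Pow(-149261, Rational(1, 2)) = Mul(I, Pow(149261, Rational(1, 2)))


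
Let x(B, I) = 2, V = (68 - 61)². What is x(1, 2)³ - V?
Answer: -41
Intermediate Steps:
V = 49 (V = 7² = 49)
x(1, 2)³ - V = 2³ - 1*49 = 8 - 49 = -41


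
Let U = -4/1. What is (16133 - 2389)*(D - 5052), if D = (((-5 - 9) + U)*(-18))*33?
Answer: 77516160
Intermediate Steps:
U = -4 (U = -4*1 = -4)
D = 10692 (D = (((-5 - 9) - 4)*(-18))*33 = ((-14 - 4)*(-18))*33 = -18*(-18)*33 = 324*33 = 10692)
(16133 - 2389)*(D - 5052) = (16133 - 2389)*(10692 - 5052) = 13744*5640 = 77516160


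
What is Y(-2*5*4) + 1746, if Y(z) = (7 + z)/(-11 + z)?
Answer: 29693/17 ≈ 1746.6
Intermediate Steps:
Y(z) = (7 + z)/(-11 + z)
Y(-2*5*4) + 1746 = (7 - 2*5*4)/(-11 - 2*5*4) + 1746 = (7 - 10*4)/(-11 - 10*4) + 1746 = (7 - 40)/(-11 - 40) + 1746 = -33/(-51) + 1746 = -1/51*(-33) + 1746 = 11/17 + 1746 = 29693/17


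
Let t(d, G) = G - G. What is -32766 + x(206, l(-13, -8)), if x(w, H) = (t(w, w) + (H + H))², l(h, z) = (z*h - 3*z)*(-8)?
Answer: 4161538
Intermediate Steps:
l(h, z) = 24*z - 8*h*z (l(h, z) = (h*z - 3*z)*(-8) = (-3*z + h*z)*(-8) = 24*z - 8*h*z)
t(d, G) = 0
x(w, H) = 4*H² (x(w, H) = (0 + (H + H))² = (0 + 2*H)² = (2*H)² = 4*H²)
-32766 + x(206, l(-13, -8)) = -32766 + 4*(8*(-8)*(3 - 1*(-13)))² = -32766 + 4*(8*(-8)*(3 + 13))² = -32766 + 4*(8*(-8)*16)² = -32766 + 4*(-1024)² = -32766 + 4*1048576 = -32766 + 4194304 = 4161538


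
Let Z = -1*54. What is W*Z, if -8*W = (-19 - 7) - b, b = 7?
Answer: -891/4 ≈ -222.75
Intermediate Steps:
Z = -54
W = 33/8 (W = -((-19 - 7) - 1*7)/8 = -(-26 - 7)/8 = -⅛*(-33) = 33/8 ≈ 4.1250)
W*Z = (33/8)*(-54) = -891/4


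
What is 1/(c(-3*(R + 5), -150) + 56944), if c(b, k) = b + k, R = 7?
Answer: 1/56758 ≈ 1.7619e-5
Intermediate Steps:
1/(c(-3*(R + 5), -150) + 56944) = 1/((-3*(7 + 5) - 150) + 56944) = 1/((-3*12 - 150) + 56944) = 1/((-36 - 150) + 56944) = 1/(-186 + 56944) = 1/56758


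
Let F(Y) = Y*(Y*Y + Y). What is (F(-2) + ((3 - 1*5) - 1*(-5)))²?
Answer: 1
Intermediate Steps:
F(Y) = Y*(Y + Y²) (F(Y) = Y*(Y² + Y) = Y*(Y + Y²))
(F(-2) + ((3 - 1*5) - 1*(-5)))² = ((-2)²*(1 - 2) + ((3 - 1*5) - 1*(-5)))² = (4*(-1) + ((3 - 5) + 5))² = (-4 + (-2 + 5))² = (-4 + 3)² = (-1)² = 1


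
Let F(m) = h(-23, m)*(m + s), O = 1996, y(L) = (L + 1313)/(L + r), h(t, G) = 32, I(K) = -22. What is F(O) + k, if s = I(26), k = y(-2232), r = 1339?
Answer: 56409943/893 ≈ 63169.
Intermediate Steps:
y(L) = (1313 + L)/(1339 + L) (y(L) = (L + 1313)/(L + 1339) = (1313 + L)/(1339 + L))
k = 919/893 (k = (1313 - 2232)/(1339 - 2232) = -919/(-893) = -1/893*(-919) = 919/893 ≈ 1.0291)
s = -22
F(m) = -704 + 32*m (F(m) = 32*(m - 22) = 32*(-22 + m) = -704 + 32*m)
F(O) + k = (-704 + 32*1996) + 919/893 = (-704 + 63872) + 919/893 = 63168 + 919/893 = 56409943/893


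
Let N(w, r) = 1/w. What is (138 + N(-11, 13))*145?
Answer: 219965/11 ≈ 19997.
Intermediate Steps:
(138 + N(-11, 13))*145 = (138 + 1/(-11))*145 = (138 - 1/11)*145 = (1517/11)*145 = 219965/11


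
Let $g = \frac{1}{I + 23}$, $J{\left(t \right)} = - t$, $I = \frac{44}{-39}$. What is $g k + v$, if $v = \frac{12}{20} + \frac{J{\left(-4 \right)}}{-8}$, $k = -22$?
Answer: $- \frac{7727}{8530} \approx -0.90586$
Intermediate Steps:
$I = - \frac{44}{39}$ ($I = 44 \left(- \frac{1}{39}\right) = - \frac{44}{39} \approx -1.1282$)
$g = \frac{39}{853}$ ($g = \frac{1}{- \frac{44}{39} + 23} = \frac{1}{\frac{853}{39}} = \frac{39}{853} \approx 0.045721$)
$v = \frac{1}{10}$ ($v = \frac{12}{20} + \frac{\left(-1\right) \left(-4\right)}{-8} = 12 \cdot \frac{1}{20} + 4 \left(- \frac{1}{8}\right) = \frac{3}{5} - \frac{1}{2} = \frac{1}{10} \approx 0.1$)
$g k + v = \frac{39}{853} \left(-22\right) + \frac{1}{10} = - \frac{858}{853} + \frac{1}{10} = - \frac{7727}{8530}$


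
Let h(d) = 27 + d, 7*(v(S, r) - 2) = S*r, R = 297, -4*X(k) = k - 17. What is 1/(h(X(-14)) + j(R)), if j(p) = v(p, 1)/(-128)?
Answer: 896/30825 ≈ 0.029067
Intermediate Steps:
X(k) = 17/4 - k/4 (X(k) = -(k - 17)/4 = -(-17 + k)/4 = 17/4 - k/4)
v(S, r) = 2 + S*r/7 (v(S, r) = 2 + (S*r)/7 = 2 + S*r/7)
j(p) = -1/64 - p/896 (j(p) = (2 + (⅐)*p*1)/(-128) = (2 + p/7)*(-1/128) = -1/64 - p/896)
1/(h(X(-14)) + j(R)) = 1/((27 + (17/4 - ¼*(-14))) + (-1/64 - 1/896*297)) = 1/((27 + (17/4 + 7/2)) + (-1/64 - 297/896)) = 1/((27 + 31/4) - 311/896) = 1/(139/4 - 311/896) = 1/(30825/896) = 896/30825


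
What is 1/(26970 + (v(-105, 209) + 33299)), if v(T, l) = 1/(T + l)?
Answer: 104/6267977 ≈ 1.6592e-5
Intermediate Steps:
1/(26970 + (v(-105, 209) + 33299)) = 1/(26970 + (1/(-105 + 209) + 33299)) = 1/(26970 + (1/104 + 33299)) = 1/(26970 + 3463097/104) = 1/(6267977/104) = 104/6267977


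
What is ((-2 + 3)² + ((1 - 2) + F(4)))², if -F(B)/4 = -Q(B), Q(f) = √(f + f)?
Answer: 128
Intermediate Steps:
Q(f) = √2*√f (Q(f) = √(2*f) = √2*√f)
F(B) = 4*√2*√B (F(B) = -(-4)*√2*√B = 4*√2*√B)
((-2 + 3)² + ((1 - 2) + F(4)))² = ((-2 + 3)² + ((1 - 2) + 4*√2*√4))² = (1² + (-1 + 4*√2*2))² = (1 + (-1 + 8*√2))² = (8*√2)² = 128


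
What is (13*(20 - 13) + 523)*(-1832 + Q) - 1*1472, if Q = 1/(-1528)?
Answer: -860508787/764 ≈ -1.1263e+6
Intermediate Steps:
Q = -1/1528 ≈ -0.00065445
(13*(20 - 13) + 523)*(-1832 + Q) - 1*1472 = (13*(20 - 13) + 523)*(-1832 - 1/1528) - 1*1472 = (13*7 + 523)*(-2799297/1528) - 1472 = (91 + 523)*(-2799297/1528) - 1472 = 614*(-2799297/1528) - 1472 = -859384179/764 - 1472 = -860508787/764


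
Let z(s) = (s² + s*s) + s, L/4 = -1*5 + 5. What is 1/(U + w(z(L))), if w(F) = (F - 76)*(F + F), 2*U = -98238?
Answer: -1/49119 ≈ -2.0359e-5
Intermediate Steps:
U = -49119 (U = (½)*(-98238) = -49119)
L = 0 (L = 4*(-1*5 + 5) = 4*(-5 + 5) = 4*0 = 0)
z(s) = s + 2*s² (z(s) = (s² + s²) + s = 2*s² + s = s + 2*s²)
w(F) = 2*F*(-76 + F) (w(F) = (-76 + F)*(2*F) = 2*F*(-76 + F))
1/(U + w(z(L))) = 1/(-49119 + 2*(0*(1 + 2*0))*(-76 + 0*(1 + 2*0))) = 1/(-49119 + 2*(0*(1 + 0))*(-76 + 0*(1 + 0))) = 1/(-49119 + 2*(0*1)*(-76 + 0*1)) = 1/(-49119 + 2*0*(-76 + 0)) = 1/(-49119 + 2*0*(-76)) = 1/(-49119 + 0) = 1/(-49119) = -1/49119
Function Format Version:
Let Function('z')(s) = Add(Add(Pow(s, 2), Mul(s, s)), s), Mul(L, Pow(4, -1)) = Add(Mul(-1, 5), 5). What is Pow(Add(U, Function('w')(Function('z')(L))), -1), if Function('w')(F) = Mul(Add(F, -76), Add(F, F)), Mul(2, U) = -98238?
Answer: Rational(-1, 49119) ≈ -2.0359e-5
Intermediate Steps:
U = -49119 (U = Mul(Rational(1, 2), -98238) = -49119)
L = 0 (L = Mul(4, Add(Mul(-1, 5), 5)) = Mul(4, Add(-5, 5)) = Mul(4, 0) = 0)
Function('z')(s) = Add(s, Mul(2, Pow(s, 2))) (Function('z')(s) = Add(Add(Pow(s, 2), Pow(s, 2)), s) = Add(Mul(2, Pow(s, 2)), s) = Add(s, Mul(2, Pow(s, 2))))
Function('w')(F) = Mul(2, F, Add(-76, F)) (Function('w')(F) = Mul(Add(-76, F), Mul(2, F)) = Mul(2, F, Add(-76, F)))
Pow(Add(U, Function('w')(Function('z')(L))), -1) = Pow(Add(-49119, Mul(2, Mul(0, Add(1, Mul(2, 0))), Add(-76, Mul(0, Add(1, Mul(2, 0)))))), -1) = Pow(Add(-49119, Mul(2, Mul(0, Add(1, 0)), Add(-76, Mul(0, Add(1, 0))))), -1) = Pow(Add(-49119, Mul(2, Mul(0, 1), Add(-76, Mul(0, 1)))), -1) = Pow(Add(-49119, Mul(2, 0, Add(-76, 0))), -1) = Pow(Add(-49119, Mul(2, 0, -76)), -1) = Pow(Add(-49119, 0), -1) = Pow(-49119, -1) = Rational(-1, 49119)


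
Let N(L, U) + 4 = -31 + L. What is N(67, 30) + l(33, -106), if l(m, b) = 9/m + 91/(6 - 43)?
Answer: 12134/407 ≈ 29.813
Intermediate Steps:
N(L, U) = -35 + L (N(L, U) = -4 + (-31 + L) = -35 + L)
l(m, b) = -91/37 + 9/m (l(m, b) = 9/m + 91/(-37) = 9/m + 91*(-1/37) = 9/m - 91/37 = -91/37 + 9/m)
N(67, 30) + l(33, -106) = (-35 + 67) + (-91/37 + 9/33) = 32 + (-91/37 + 9*(1/33)) = 32 + (-91/37 + 3/11) = 32 - 890/407 = 12134/407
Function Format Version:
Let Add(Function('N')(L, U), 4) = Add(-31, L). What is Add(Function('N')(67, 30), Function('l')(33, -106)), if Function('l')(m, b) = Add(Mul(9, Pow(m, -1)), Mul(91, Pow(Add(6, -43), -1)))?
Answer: Rational(12134, 407) ≈ 29.813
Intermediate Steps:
Function('N')(L, U) = Add(-35, L) (Function('N')(L, U) = Add(-4, Add(-31, L)) = Add(-35, L))
Function('l')(m, b) = Add(Rational(-91, 37), Mul(9, Pow(m, -1))) (Function('l')(m, b) = Add(Mul(9, Pow(m, -1)), Mul(91, Pow(-37, -1))) = Add(Mul(9, Pow(m, -1)), Mul(91, Rational(-1, 37))) = Add(Mul(9, Pow(m, -1)), Rational(-91, 37)) = Add(Rational(-91, 37), Mul(9, Pow(m, -1))))
Add(Function('N')(67, 30), Function('l')(33, -106)) = Add(Add(-35, 67), Add(Rational(-91, 37), Mul(9, Pow(33, -1)))) = Add(32, Add(Rational(-91, 37), Mul(9, Rational(1, 33)))) = Add(32, Add(Rational(-91, 37), Rational(3, 11))) = Add(32, Rational(-890, 407)) = Rational(12134, 407)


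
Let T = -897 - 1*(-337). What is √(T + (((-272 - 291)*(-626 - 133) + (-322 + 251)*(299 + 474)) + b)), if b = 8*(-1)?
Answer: √371866 ≈ 609.81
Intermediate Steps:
b = -8
T = -560 (T = -897 + 337 = -560)
√(T + (((-272 - 291)*(-626 - 133) + (-322 + 251)*(299 + 474)) + b)) = √(-560 + (((-272 - 291)*(-626 - 133) + (-322 + 251)*(299 + 474)) - 8)) = √(-560 + ((-563*(-759) - 71*773) - 8)) = √(-560 + ((427317 - 54883) - 8)) = √(-560 + (372434 - 8)) = √(-560 + 372426) = √371866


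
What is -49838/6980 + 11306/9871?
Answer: -206517509/34449790 ≈ -5.9947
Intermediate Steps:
-49838/6980 + 11306/9871 = -49838*1/6980 + 11306*(1/9871) = -24919/3490 + 11306/9871 = -206517509/34449790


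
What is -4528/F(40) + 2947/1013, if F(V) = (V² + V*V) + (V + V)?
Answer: 317456/207665 ≈ 1.5287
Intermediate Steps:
F(V) = 2*V + 2*V² (F(V) = (V² + V²) + 2*V = 2*V² + 2*V = 2*V + 2*V²)
-4528/F(40) + 2947/1013 = -4528*1/(80*(1 + 40)) + 2947/1013 = -4528/(2*40*41) + 2947*(1/1013) = -4528/3280 + 2947/1013 = -4528*1/3280 + 2947/1013 = -283/205 + 2947/1013 = 317456/207665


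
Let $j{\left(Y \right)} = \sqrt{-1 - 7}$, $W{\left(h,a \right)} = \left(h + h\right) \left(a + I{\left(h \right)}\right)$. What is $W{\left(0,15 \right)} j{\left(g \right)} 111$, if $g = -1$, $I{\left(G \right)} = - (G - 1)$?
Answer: $0$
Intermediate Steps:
$I{\left(G \right)} = 1 - G$ ($I{\left(G \right)} = - (-1 + G) = 1 - G$)
$W{\left(h,a \right)} = 2 h \left(1 + a - h\right)$ ($W{\left(h,a \right)} = \left(h + h\right) \left(a - \left(-1 + h\right)\right) = 2 h \left(1 + a - h\right)$)
$j{\left(Y \right)} = 2 i \sqrt{2}$ ($j{\left(Y \right)} = \sqrt{-1 - 7} = \sqrt{-8} = 2 i \sqrt{2}$)
$W{\left(0,15 \right)} j{\left(g \right)} 111 = 2 \cdot 0 \left(1 + 15 - 0\right) 2 i \sqrt{2} \cdot 111 = 2 \cdot 0 \left(1 + 15 + 0\right) 2 i \sqrt{2} \cdot 111 = 2 \cdot 0 \cdot 16 \cdot 2 i \sqrt{2} \cdot 111 = 0 \cdot 2 i \sqrt{2} \cdot 111 = 0 \cdot 111 = 0$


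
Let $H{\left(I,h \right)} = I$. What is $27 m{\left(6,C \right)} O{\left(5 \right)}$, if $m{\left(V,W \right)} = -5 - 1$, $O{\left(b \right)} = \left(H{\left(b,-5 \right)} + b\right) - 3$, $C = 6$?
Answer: $-1134$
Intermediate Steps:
$O{\left(b \right)} = -3 + 2 b$ ($O{\left(b \right)} = \left(b + b\right) - 3 = 2 b - 3 = -3 + 2 b$)
$m{\left(V,W \right)} = -6$
$27 m{\left(6,C \right)} O{\left(5 \right)} = 27 \left(-6\right) \left(-3 + 2 \cdot 5\right) = - 162 \left(-3 + 10\right) = \left(-162\right) 7 = -1134$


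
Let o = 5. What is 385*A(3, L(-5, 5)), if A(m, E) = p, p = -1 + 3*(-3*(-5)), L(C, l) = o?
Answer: 16940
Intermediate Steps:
L(C, l) = 5
p = 44 (p = -1 + 3*15 = -1 + 45 = 44)
A(m, E) = 44
385*A(3, L(-5, 5)) = 385*44 = 16940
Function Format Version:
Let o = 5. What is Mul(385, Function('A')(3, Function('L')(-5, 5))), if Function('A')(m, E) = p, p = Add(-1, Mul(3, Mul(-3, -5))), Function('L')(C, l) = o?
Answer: 16940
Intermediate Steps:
Function('L')(C, l) = 5
p = 44 (p = Add(-1, Mul(3, 15)) = Add(-1, 45) = 44)
Function('A')(m, E) = 44
Mul(385, Function('A')(3, Function('L')(-5, 5))) = Mul(385, 44) = 16940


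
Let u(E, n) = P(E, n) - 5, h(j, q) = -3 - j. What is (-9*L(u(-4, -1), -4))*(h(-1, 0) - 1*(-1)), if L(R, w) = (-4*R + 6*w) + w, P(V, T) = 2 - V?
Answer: -288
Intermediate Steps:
u(E, n) = -3 - E (u(E, n) = (2 - E) - 5 = -3 - E)
L(R, w) = -4*R + 7*w
(-9*L(u(-4, -1), -4))*(h(-1, 0) - 1*(-1)) = (-9*(-4*(-3 - 1*(-4)) + 7*(-4)))*((-3 - 1*(-1)) - 1*(-1)) = (-9*(-4*(-3 + 4) - 28))*((-3 + 1) + 1) = (-9*(-4*1 - 28))*(-2 + 1) = -9*(-4 - 28)*(-1) = -9*(-32)*(-1) = 288*(-1) = -288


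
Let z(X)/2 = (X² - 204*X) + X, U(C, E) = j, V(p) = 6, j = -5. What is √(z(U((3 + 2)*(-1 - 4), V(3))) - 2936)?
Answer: 2*I*√214 ≈ 29.257*I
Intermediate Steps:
U(C, E) = -5
z(X) = -406*X + 2*X² (z(X) = 2*((X² - 204*X) + X) = 2*(X² - 203*X) = -406*X + 2*X²)
√(z(U((3 + 2)*(-1 - 4), V(3))) - 2936) = √(2*(-5)*(-203 - 5) - 2936) = √(2*(-5)*(-208) - 2936) = √(2080 - 2936) = √(-856) = 2*I*√214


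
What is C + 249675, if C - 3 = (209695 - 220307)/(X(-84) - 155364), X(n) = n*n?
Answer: 9257313859/37077 ≈ 2.4968e+5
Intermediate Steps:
X(n) = n**2
C = 113884/37077 (C = 3 + (209695 - 220307)/((-84)**2 - 155364) = 3 - 10612/(7056 - 155364) = 3 - 10612/(-148308) = 3 - 10612*(-1/148308) = 3 + 2653/37077 = 113884/37077 ≈ 3.0716)
C + 249675 = 113884/37077 + 249675 = 9257313859/37077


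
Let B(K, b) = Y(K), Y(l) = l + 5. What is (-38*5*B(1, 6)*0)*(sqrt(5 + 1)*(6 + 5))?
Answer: 0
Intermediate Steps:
Y(l) = 5 + l
B(K, b) = 5 + K
(-38*5*B(1, 6)*0)*(sqrt(5 + 1)*(6 + 5)) = (-38*5*(5 + 1)*0)*(sqrt(5 + 1)*(6 + 5)) = (-38*5*6*0)*(sqrt(6)*11) = (-1140*0)*(11*sqrt(6)) = (-38*0)*(11*sqrt(6)) = 0*(11*sqrt(6)) = 0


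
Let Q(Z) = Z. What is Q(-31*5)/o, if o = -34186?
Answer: 155/34186 ≈ 0.0045340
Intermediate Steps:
Q(-31*5)/o = -31*5/(-34186) = -155*(-1/34186) = 155/34186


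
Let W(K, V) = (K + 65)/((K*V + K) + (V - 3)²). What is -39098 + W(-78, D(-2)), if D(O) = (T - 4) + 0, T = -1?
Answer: -14700861/376 ≈ -39098.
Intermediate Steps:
D(O) = -5 (D(O) = (-1 - 4) + 0 = -5 + 0 = -5)
W(K, V) = (65 + K)/(K + (-3 + V)² + K*V) (W(K, V) = (65 + K)/((K + K*V) + (-3 + V)²) = (65 + K)/(K + (-3 + V)² + K*V))
-39098 + W(-78, D(-2)) = -39098 + (65 - 78)/(-78 + (-3 - 5)² - 78*(-5)) = -39098 - 13/(-78 + (-8)² + 390) = -39098 - 13/(-78 + 64 + 390) = -39098 - 13/376 = -14700861/376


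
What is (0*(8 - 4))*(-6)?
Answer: 0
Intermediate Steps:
(0*(8 - 4))*(-6) = (0*4)*(-6) = 0*(-6) = 0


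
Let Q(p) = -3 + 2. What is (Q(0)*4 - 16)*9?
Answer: -180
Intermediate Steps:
Q(p) = -1
(Q(0)*4 - 16)*9 = (-1*4 - 16)*9 = (-4 - 16)*9 = -20*9 = -180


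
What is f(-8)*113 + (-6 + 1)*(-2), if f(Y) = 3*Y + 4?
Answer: -2250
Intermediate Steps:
f(Y) = 4 + 3*Y
f(-8)*113 + (-6 + 1)*(-2) = (4 + 3*(-8))*113 + (-6 + 1)*(-2) = (4 - 24)*113 - 5*(-2) = -20*113 + 10 = -2260 + 10 = -2250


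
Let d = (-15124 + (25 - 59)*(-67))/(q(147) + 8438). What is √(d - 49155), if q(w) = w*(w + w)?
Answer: I*√8197689443691/12914 ≈ 221.71*I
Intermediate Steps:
q(w) = 2*w² (q(w) = w*(2*w) = 2*w²)
d = -6423/25828 (d = (-15124 + (25 - 59)*(-67))/(2*147² + 8438) = (-15124 - 34*(-67))/(2*21609 + 8438) = (-15124 + 2278)/(43218 + 8438) = -12846/51656 = -12846*1/51656 = -6423/25828 ≈ -0.24868)
√(d - 49155) = √(-6423/25828 - 49155) = √(-1269581763/25828) = I*√8197689443691/12914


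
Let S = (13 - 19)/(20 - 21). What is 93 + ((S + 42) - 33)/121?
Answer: 11268/121 ≈ 93.124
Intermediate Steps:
S = 6 (S = -6/(-1) = -6*(-1) = 6)
93 + ((S + 42) - 33)/121 = 93 + ((6 + 42) - 33)/121 = 93 + (48 - 33)/121 = 93 + (1/121)*15 = 93 + 15/121 = 11268/121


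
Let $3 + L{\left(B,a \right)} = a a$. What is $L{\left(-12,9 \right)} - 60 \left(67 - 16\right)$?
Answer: $-2982$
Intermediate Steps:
$L{\left(B,a \right)} = -3 + a^{2}$ ($L{\left(B,a \right)} = -3 + a a = -3 + a^{2}$)
$L{\left(-12,9 \right)} - 60 \left(67 - 16\right) = \left(-3 + 9^{2}\right) - 60 \left(67 - 16\right) = \left(-3 + 81\right) - 3060 = 78 - 3060 = -2982$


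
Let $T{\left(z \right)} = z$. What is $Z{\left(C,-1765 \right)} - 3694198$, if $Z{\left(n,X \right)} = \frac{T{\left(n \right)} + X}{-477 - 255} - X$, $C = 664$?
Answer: $- \frac{900953285}{244} \approx -3.6924 \cdot 10^{6}$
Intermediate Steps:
$Z{\left(n,X \right)} = - \frac{733 X}{732} - \frac{n}{732}$ ($Z{\left(n,X \right)} = \frac{n + X}{-477 - 255} - X = \frac{X + n}{-732} - X = \left(X + n\right) \left(- \frac{1}{732}\right) - X = \left(- \frac{X}{732} - \frac{n}{732}\right) - X = - \frac{733 X}{732} - \frac{n}{732}$)
$Z{\left(C,-1765 \right)} - 3694198 = \left(\left(- \frac{733}{732}\right) \left(-1765\right) - \frac{166}{183}\right) - 3694198 = \left(\frac{1293745}{732} - \frac{166}{183}\right) - 3694198 = \frac{431027}{244} - 3694198 = - \frac{900953285}{244}$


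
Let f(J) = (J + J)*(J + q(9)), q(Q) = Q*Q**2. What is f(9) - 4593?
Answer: 8691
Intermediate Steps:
q(Q) = Q**3
f(J) = 2*J*(729 + J) (f(J) = (J + J)*(J + 9**3) = (2*J)*(J + 729) = (2*J)*(729 + J) = 2*J*(729 + J))
f(9) - 4593 = 2*9*(729 + 9) - 4593 = 2*9*738 - 4593 = 13284 - 4593 = 8691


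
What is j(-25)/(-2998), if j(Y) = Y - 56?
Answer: 81/2998 ≈ 0.027018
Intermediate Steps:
j(Y) = -56 + Y
j(-25)/(-2998) = (-56 - 25)/(-2998) = -81*(-1/2998) = 81/2998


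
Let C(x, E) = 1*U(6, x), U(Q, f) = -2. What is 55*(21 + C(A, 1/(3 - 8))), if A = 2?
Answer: 1045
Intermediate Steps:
C(x, E) = -2 (C(x, E) = 1*(-2) = -2)
55*(21 + C(A, 1/(3 - 8))) = 55*(21 - 2) = 55*19 = 1045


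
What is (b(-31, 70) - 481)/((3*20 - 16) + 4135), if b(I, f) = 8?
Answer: -473/4179 ≈ -0.11318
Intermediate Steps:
(b(-31, 70) - 481)/((3*20 - 16) + 4135) = (8 - 481)/((3*20 - 16) + 4135) = -473/((60 - 16) + 4135) = -473/(44 + 4135) = -473/4179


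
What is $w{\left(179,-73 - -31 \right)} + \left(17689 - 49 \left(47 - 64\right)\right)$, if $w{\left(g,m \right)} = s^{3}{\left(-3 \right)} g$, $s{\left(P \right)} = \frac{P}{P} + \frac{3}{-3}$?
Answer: $18522$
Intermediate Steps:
$s{\left(P \right)} = 0$ ($s{\left(P \right)} = 1 + 3 \left(- \frac{1}{3}\right) = 1 - 1 = 0$)
$w{\left(g,m \right)} = 0$ ($w{\left(g,m \right)} = 0^{3} g = 0 g = 0$)
$w{\left(179,-73 - -31 \right)} + \left(17689 - 49 \left(47 - 64\right)\right) = 0 + \left(17689 - 49 \left(47 - 64\right)\right) = 0 + \left(17689 - 49 \left(-17\right)\right) = 0 + \left(17689 - -833\right) = 0 + \left(17689 + 833\right) = 0 + 18522 = 18522$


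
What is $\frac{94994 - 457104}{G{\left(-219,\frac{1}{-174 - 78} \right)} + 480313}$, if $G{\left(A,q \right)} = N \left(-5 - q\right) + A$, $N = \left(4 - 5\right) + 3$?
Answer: $- \frac{9125172}{12098117} \approx -0.75426$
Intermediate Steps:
$N = 2$ ($N = -1 + 3 = 2$)
$G{\left(A,q \right)} = -10 + A - 2 q$ ($G{\left(A,q \right)} = 2 \left(-5 - q\right) + A = \left(-10 - 2 q\right) + A = -10 + A - 2 q$)
$\frac{94994 - 457104}{G{\left(-219,\frac{1}{-174 - 78} \right)} + 480313} = \frac{94994 - 457104}{\left(-10 - 219 - \frac{2}{-174 - 78}\right) + 480313} = - \frac{362110}{\left(-10 - 219 - \frac{2}{-252}\right) + 480313} = - \frac{362110}{\left(-10 - 219 - - \frac{1}{126}\right) + 480313} = - \frac{362110}{\left(-10 - 219 + \frac{1}{126}\right) + 480313} = - \frac{362110}{- \frac{28853}{126} + 480313} = - \frac{362110}{\frac{60490585}{126}} = \left(-362110\right) \frac{126}{60490585} = - \frac{9125172}{12098117}$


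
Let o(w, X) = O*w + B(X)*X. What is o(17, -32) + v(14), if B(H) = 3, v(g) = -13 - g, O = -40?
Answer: -803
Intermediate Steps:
o(w, X) = -40*w + 3*X
o(17, -32) + v(14) = (-40*17 + 3*(-32)) + (-13 - 1*14) = (-680 - 96) + (-13 - 14) = -776 - 27 = -803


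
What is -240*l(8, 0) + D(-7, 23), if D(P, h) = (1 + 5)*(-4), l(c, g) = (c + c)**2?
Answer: -61464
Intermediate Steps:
l(c, g) = 4*c**2 (l(c, g) = (2*c)**2 = 4*c**2)
D(P, h) = -24 (D(P, h) = 6*(-4) = -24)
-240*l(8, 0) + D(-7, 23) = -960*8**2 - 24 = -960*64 - 24 = -240*256 - 24 = -61440 - 24 = -61464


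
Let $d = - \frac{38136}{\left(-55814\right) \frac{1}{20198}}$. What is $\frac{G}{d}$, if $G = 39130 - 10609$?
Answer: $\frac{265311849}{128378488} \approx 2.0666$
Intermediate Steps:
$G = 28521$ ($G = 39130 - 10609 = 28521$)
$d = \frac{385135464}{27907}$ ($d = - \frac{38136}{\left(-55814\right) \frac{1}{20198}} = - \frac{38136}{- \frac{27907}{10099}} = \left(-38136\right) \left(- \frac{10099}{27907}\right) = \frac{385135464}{27907} \approx 13801.0$)
$\frac{G}{d} = \frac{28521}{\frac{385135464}{27907}} = 28521 \cdot \frac{27907}{385135464} = \frac{265311849}{128378488}$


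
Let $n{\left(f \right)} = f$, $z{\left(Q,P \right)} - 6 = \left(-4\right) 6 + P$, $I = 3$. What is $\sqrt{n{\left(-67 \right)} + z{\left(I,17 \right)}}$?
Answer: $2 i \sqrt{17} \approx 8.2462 i$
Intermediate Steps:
$z{\left(Q,P \right)} = -18 + P$ ($z{\left(Q,P \right)} = 6 + \left(\left(-4\right) 6 + P\right) = 6 + \left(-24 + P\right) = -18 + P$)
$\sqrt{n{\left(-67 \right)} + z{\left(I,17 \right)}} = \sqrt{-67 + \left(-18 + 17\right)} = \sqrt{-67 - 1} = \sqrt{-68} = 2 i \sqrt{17}$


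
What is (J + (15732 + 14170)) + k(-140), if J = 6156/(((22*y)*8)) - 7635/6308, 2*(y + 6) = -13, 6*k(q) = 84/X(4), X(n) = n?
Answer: 51870117219/1734700 ≈ 29902.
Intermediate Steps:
k(q) = 7/2 (k(q) = (84/4)/6 = (84*(1/4))/6 = (1/6)*21 = 7/2)
y = -25/2 (y = -6 + (1/2)*(-13) = -6 - 13/2 = -25/2 ≈ -12.500)
J = -6953631/1734700 (J = 6156/(((22*(-25/2))*8)) - 7635/6308 = 6156/((-275*8)) - 7635*1/6308 = 6156/(-2200) - 7635/6308 = 6156*(-1/2200) - 7635/6308 = -1539/550 - 7635/6308 = -6953631/1734700 ≈ -4.0086)
(J + (15732 + 14170)) + k(-140) = (-6953631/1734700 + (15732 + 14170)) + 7/2 = (-6953631/1734700 + 29902) + 7/2 = 51864045769/1734700 + 7/2 = 51870117219/1734700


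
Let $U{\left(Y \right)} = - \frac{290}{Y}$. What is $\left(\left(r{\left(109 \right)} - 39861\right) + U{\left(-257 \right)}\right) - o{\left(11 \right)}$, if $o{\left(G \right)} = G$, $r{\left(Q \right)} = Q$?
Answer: $- \frac{10218801}{257} \approx -39762.0$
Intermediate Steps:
$\left(\left(r{\left(109 \right)} - 39861\right) + U{\left(-257 \right)}\right) - o{\left(11 \right)} = \left(\left(109 - 39861\right) - \frac{290}{-257}\right) - 11 = \left(-39752 - - \frac{290}{257}\right) - 11 = \left(-39752 + \frac{290}{257}\right) - 11 = - \frac{10215974}{257} - 11 = - \frac{10218801}{257}$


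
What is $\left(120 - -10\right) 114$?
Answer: $14820$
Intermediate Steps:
$\left(120 - -10\right) 114 = \left(120 + 10\right) 114 = 130 \cdot 114 = 14820$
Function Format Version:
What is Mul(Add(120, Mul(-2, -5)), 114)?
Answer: 14820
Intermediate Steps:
Mul(Add(120, Mul(-2, -5)), 114) = Mul(Add(120, 10), 114) = Mul(130, 114) = 14820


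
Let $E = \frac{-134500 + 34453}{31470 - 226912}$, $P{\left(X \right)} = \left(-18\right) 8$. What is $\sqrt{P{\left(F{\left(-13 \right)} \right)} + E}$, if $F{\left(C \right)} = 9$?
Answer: $\frac{i \sqrt{5480897466642}}{195442} \approx 11.979 i$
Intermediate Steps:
$P{\left(X \right)} = -144$
$E = \frac{100047}{195442}$ ($E = - \frac{100047}{-195442} = \left(-100047\right) \left(- \frac{1}{195442}\right) = \frac{100047}{195442} \approx 0.5119$)
$\sqrt{P{\left(F{\left(-13 \right)} \right)} + E} = \sqrt{-144 + \frac{100047}{195442}} = \sqrt{- \frac{28043601}{195442}} = \frac{i \sqrt{5480897466642}}{195442}$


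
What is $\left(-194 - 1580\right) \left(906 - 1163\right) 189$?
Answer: $86168502$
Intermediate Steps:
$\left(-194 - 1580\right) \left(906 - 1163\right) 189 = \left(-1774\right) \left(-257\right) 189 = 455918 \cdot 189 = 86168502$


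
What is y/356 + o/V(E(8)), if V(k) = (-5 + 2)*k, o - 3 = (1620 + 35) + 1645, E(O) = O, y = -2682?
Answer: -103353/712 ≈ -145.16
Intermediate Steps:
o = 3303 (o = 3 + ((1620 + 35) + 1645) = 3 + (1655 + 1645) = 3 + 3300 = 3303)
V(k) = -3*k
y/356 + o/V(E(8)) = -2682/356 + 3303/((-3*8)) = -2682*1/356 + 3303/(-24) = -1341/178 + 3303*(-1/24) = -1341/178 - 1101/8 = -103353/712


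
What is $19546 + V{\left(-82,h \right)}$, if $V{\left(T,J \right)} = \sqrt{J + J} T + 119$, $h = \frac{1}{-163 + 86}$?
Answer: $19665 - \frac{82 i \sqrt{154}}{77} \approx 19665.0 - 13.215 i$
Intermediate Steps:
$h = - \frac{1}{77}$ ($h = \frac{1}{-77} = - \frac{1}{77} \approx -0.012987$)
$V{\left(T,J \right)} = 119 + T \sqrt{2} \sqrt{J}$ ($V{\left(T,J \right)} = \sqrt{2 J} T + 119 = \sqrt{2} \sqrt{J} T + 119 = T \sqrt{2} \sqrt{J} + 119 = 119 + T \sqrt{2} \sqrt{J}$)
$19546 + V{\left(-82,h \right)} = 19546 + \left(119 - 82 \sqrt{2} \sqrt{- \frac{1}{77}}\right) = 19546 + \left(119 - 82 \sqrt{2} \frac{i \sqrt{77}}{77}\right) = 19546 + \left(119 - \frac{82 i \sqrt{154}}{77}\right) = 19665 - \frac{82 i \sqrt{154}}{77}$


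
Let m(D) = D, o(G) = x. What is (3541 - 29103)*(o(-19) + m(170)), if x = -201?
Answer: 792422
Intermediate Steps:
o(G) = -201
(3541 - 29103)*(o(-19) + m(170)) = (3541 - 29103)*(-201 + 170) = -25562*(-31) = 792422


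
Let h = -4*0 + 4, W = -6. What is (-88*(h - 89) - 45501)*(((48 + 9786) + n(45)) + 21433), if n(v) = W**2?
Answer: -1190171363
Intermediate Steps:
n(v) = 36 (n(v) = (-6)**2 = 36)
h = 4 (h = 0 + 4 = 4)
(-88*(h - 89) - 45501)*(((48 + 9786) + n(45)) + 21433) = (-88*(4 - 89) - 45501)*(((48 + 9786) + 36) + 21433) = (-88*(-85) - 45501)*((9834 + 36) + 21433) = (7480 - 45501)*(9870 + 21433) = -38021*31303 = -1190171363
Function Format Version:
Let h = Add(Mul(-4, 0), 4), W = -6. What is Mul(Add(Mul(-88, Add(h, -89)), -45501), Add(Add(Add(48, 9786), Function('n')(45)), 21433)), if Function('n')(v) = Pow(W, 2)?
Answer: -1190171363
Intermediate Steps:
Function('n')(v) = 36 (Function('n')(v) = Pow(-6, 2) = 36)
h = 4 (h = Add(0, 4) = 4)
Mul(Add(Mul(-88, Add(h, -89)), -45501), Add(Add(Add(48, 9786), Function('n')(45)), 21433)) = Mul(Add(Mul(-88, Add(4, -89)), -45501), Add(Add(Add(48, 9786), 36), 21433)) = Mul(Add(Mul(-88, -85), -45501), Add(Add(9834, 36), 21433)) = Mul(Add(7480, -45501), Add(9870, 21433)) = Mul(-38021, 31303) = -1190171363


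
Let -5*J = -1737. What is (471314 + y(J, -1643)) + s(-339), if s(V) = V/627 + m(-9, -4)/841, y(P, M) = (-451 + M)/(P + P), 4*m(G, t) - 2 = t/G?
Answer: 287792294476519/610621506 ≈ 4.7131e+5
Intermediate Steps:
J = 1737/5 (J = -1/5*(-1737) = 1737/5 ≈ 347.40)
m(G, t) = 1/2 + t/(4*G) (m(G, t) = 1/2 + (t/G)/4 = 1/2 + t/(4*G))
y(P, M) = (-451 + M)/(2*P) (y(P, M) = (-451 + M)/((2*P)) = (-451 + M)*(1/(2*P)) = (-451 + M)/(2*P))
s(V) = 11/15138 + V/627 (s(V) = V/627 + ((1/4)*(-4 + 2*(-9))/(-9))/841 = V*(1/627) + ((1/4)*(-1/9)*(-4 - 18))*(1/841) = V/627 + ((1/4)*(-1/9)*(-22))*(1/841) = V/627 + (11/18)*(1/841) = V/627 + 11/15138 = 11/15138 + V/627)
(471314 + y(J, -1643)) + s(-339) = (471314 + (-451 - 1643)/(2*(1737/5))) + (11/15138 + (1/627)*(-339)) = (471314 + (1/2)*(5/1737)*(-2094)) + (11/15138 - 113/209) = (471314 - 1745/579) - 1708295/3163842 = 272889061/579 - 1708295/3163842 = 287792294476519/610621506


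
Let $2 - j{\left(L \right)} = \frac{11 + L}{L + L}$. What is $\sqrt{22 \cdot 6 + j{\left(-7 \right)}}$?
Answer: $\frac{2 \sqrt{1645}}{7} \approx 11.588$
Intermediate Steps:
$j{\left(L \right)} = 2 - \frac{11 + L}{2 L}$ ($j{\left(L \right)} = 2 - \frac{11 + L}{L + L} = 2 - \frac{11 + L}{2 L}$)
$\sqrt{22 \cdot 6 + j{\left(-7 \right)}} = \sqrt{22 \cdot 6 + \frac{-11 + 3 \left(-7\right)}{2 \left(-7\right)}} = \sqrt{132 + \frac{1}{2} \left(- \frac{1}{7}\right) \left(-11 - 21\right)} = \sqrt{132 + \frac{1}{2} \left(- \frac{1}{7}\right) \left(-32\right)} = \sqrt{132 + \frac{16}{7}} = \sqrt{\frac{940}{7}} = \frac{2 \sqrt{1645}}{7}$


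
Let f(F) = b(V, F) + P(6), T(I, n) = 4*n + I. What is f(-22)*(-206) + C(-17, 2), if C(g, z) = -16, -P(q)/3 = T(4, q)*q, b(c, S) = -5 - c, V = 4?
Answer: 105662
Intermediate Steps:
T(I, n) = I + 4*n
P(q) = -3*q*(4 + 4*q) (P(q) = -3*(4 + 4*q)*q = -3*q*(4 + 4*q))
f(F) = -513 (f(F) = (-5 - 1*4) - 12*6*(1 + 6) = (-5 - 4) - 12*6*7 = -9 - 504 = -513)
f(-22)*(-206) + C(-17, 2) = -513*(-206) - 16 = 105678 - 16 = 105662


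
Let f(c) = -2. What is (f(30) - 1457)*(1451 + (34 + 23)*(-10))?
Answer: -1285379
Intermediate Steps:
(f(30) - 1457)*(1451 + (34 + 23)*(-10)) = (-2 - 1457)*(1451 + (34 + 23)*(-10)) = -1459*(1451 + 57*(-10)) = -1459*(1451 - 570) = -1459*881 = -1285379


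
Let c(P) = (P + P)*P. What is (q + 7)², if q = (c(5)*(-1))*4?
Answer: 37249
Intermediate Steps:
c(P) = 2*P² (c(P) = (2*P)*P = 2*P²)
q = -200 (q = ((2*5²)*(-1))*4 = ((2*25)*(-1))*4 = (50*(-1))*4 = -50*4 = -200)
(q + 7)² = (-200 + 7)² = (-193)² = 37249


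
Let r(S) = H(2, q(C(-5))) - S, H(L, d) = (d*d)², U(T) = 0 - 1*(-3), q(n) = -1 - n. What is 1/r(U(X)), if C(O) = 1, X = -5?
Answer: 1/13 ≈ 0.076923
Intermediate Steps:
U(T) = 3 (U(T) = 0 + 3 = 3)
H(L, d) = d⁴ (H(L, d) = (d²)² = d⁴)
r(S) = 16 - S (r(S) = (-1 - 1*1)⁴ - S = (-1 - 1)⁴ - S = (-2)⁴ - S = 16 - S)
1/r(U(X)) = 1/(16 - 1*3) = 1/(16 - 3) = 1/13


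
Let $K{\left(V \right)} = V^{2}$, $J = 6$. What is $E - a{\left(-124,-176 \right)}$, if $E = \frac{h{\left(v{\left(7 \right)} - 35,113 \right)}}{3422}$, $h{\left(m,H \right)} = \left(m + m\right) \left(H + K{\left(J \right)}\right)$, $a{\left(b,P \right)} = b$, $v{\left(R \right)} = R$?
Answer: $\frac{207992}{1711} \approx 121.56$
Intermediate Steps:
$h{\left(m,H \right)} = 2 m \left(36 + H\right)$ ($h{\left(m,H \right)} = \left(m + m\right) \left(H + 6^{2}\right) = 2 m \left(H + 36\right) = 2 m \left(36 + H\right)$)
$E = - \frac{4172}{1711}$ ($E = \frac{2 \left(7 - 35\right) \left(36 + 113\right)}{3422} = 2 \left(7 - 35\right) 149 \cdot \frac{1}{3422} = 2 \left(-28\right) 149 \cdot \frac{1}{3422} = \left(-8344\right) \frac{1}{3422} = - \frac{4172}{1711} \approx -2.4383$)
$E - a{\left(-124,-176 \right)} = - \frac{4172}{1711} - -124 = - \frac{4172}{1711} + 124 = \frac{207992}{1711}$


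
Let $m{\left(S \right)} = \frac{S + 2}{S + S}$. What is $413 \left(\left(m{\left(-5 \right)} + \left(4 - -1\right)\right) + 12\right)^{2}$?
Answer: $\frac{12360677}{100} \approx 1.2361 \cdot 10^{5}$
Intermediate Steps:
$m{\left(S \right)} = \frac{2 + S}{2 S}$
$413 \left(\left(m{\left(-5 \right)} + \left(4 - -1\right)\right) + 12\right)^{2} = 413 \left(\left(\frac{2 - 5}{2 \left(-5\right)} + \left(4 - -1\right)\right) + 12\right)^{2} = 413 \left(\left(\frac{1}{2} \left(- \frac{1}{5}\right) \left(-3\right) + \left(4 + 1\right)\right) + 12\right)^{2} = 413 \left(\left(\frac{3}{10} + 5\right) + 12\right)^{2} = 413 \left(\frac{53}{10} + 12\right)^{2} = 413 \left(\frac{173}{10}\right)^{2} = 413 \cdot \frac{29929}{100} = \frac{12360677}{100}$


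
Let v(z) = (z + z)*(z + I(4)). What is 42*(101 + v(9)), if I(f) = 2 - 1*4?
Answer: 9534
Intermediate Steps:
I(f) = -2 (I(f) = 2 - 4 = -2)
v(z) = 2*z*(-2 + z) (v(z) = (z + z)*(z - 2) = (2*z)*(-2 + z) = 2*z*(-2 + z))
42*(101 + v(9)) = 42*(101 + 2*9*(-2 + 9)) = 42*(101 + 2*9*7) = 42*(101 + 126) = 42*227 = 9534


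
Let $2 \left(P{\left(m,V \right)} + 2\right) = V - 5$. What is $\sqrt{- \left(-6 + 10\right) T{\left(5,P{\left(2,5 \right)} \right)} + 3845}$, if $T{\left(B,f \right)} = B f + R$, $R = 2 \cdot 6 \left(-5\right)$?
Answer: $5 \sqrt{165} \approx 64.226$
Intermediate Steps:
$P{\left(m,V \right)} = - \frac{9}{2} + \frac{V}{2}$ ($P{\left(m,V \right)} = -2 + \frac{V - 5}{2} = -2 + \frac{-5 + V}{2} = -2 + \left(- \frac{5}{2} + \frac{V}{2}\right) = - \frac{9}{2} + \frac{V}{2}$)
$R = -60$ ($R = 12 \left(-5\right) = -60$)
$T{\left(B,f \right)} = -60 + B f$ ($T{\left(B,f \right)} = B f - 60 = -60 + B f$)
$\sqrt{- \left(-6 + 10\right) T{\left(5,P{\left(2,5 \right)} \right)} + 3845} = \sqrt{- \left(-6 + 10\right) \left(-60 + 5 \left(- \frac{9}{2} + \frac{1}{2} \cdot 5\right)\right) + 3845} = \sqrt{- 4 \left(-60 + 5 \left(- \frac{9}{2} + \frac{5}{2}\right)\right) + 3845} = \sqrt{- 4 \left(-60 + 5 \left(-2\right)\right) + 3845} = \sqrt{- 4 \left(-60 - 10\right) + 3845} = \sqrt{- 4 \left(-70\right) + 3845} = \sqrt{\left(-1\right) \left(-280\right) + 3845} = \sqrt{280 + 3845} = \sqrt{4125} = 5 \sqrt{165}$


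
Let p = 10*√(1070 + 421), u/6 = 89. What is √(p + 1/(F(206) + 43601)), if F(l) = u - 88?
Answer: √(44047 + 19401382090*√1491)/44047 ≈ 19.650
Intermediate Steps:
u = 534 (u = 6*89 = 534)
F(l) = 446 (F(l) = 534 - 88 = 446)
p = 10*√1491 ≈ 386.13
√(p + 1/(F(206) + 43601)) = √(10*√1491 + 1/(446 + 43601)) = √(10*√1491 + 1/44047) = √(1/44047 + 10*√1491)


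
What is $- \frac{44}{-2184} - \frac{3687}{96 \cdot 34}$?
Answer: $- \frac{329533}{297024} \approx -1.1094$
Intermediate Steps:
$- \frac{44}{-2184} - \frac{3687}{96 \cdot 34} = \left(-44\right) \left(- \frac{1}{2184}\right) - \frac{3687}{3264} = \frac{11}{546} - \frac{1229}{1088} = - \frac{329533}{297024}$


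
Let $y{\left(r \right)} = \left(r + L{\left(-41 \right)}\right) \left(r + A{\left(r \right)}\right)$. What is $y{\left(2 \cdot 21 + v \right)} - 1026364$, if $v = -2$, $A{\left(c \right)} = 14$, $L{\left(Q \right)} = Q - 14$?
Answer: $-1027174$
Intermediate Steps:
$L{\left(Q \right)} = -14 + Q$
$y{\left(r \right)} = \left(-55 + r\right) \left(14 + r\right)$ ($y{\left(r \right)} = \left(r - 55\right) \left(r + 14\right) = \left(r - 55\right) \left(14 + r\right) = \left(-55 + r\right) \left(14 + r\right)$)
$y{\left(2 \cdot 21 + v \right)} - 1026364 = \left(-770 + \left(2 \cdot 21 - 2\right)^{2} - 41 \left(2 \cdot 21 - 2\right)\right) - 1026364 = \left(-770 + \left(42 - 2\right)^{2} - 41 \left(42 - 2\right)\right) - 1026364 = \left(-770 + 40^{2} - 1640\right) - 1026364 = \left(-770 + 1600 - 1640\right) - 1026364 = -810 - 1026364 = -1027174$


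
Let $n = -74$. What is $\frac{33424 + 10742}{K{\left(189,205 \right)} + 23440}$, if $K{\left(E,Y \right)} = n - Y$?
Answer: $\frac{44166}{23161} \approx 1.9069$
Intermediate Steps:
$K{\left(E,Y \right)} = -74 - Y$
$\frac{33424 + 10742}{K{\left(189,205 \right)} + 23440} = \frac{33424 + 10742}{\left(-74 - 205\right) + 23440} = \frac{44166}{\left(-74 - 205\right) + 23440} = \frac{44166}{-279 + 23440} = \frac{44166}{23161}$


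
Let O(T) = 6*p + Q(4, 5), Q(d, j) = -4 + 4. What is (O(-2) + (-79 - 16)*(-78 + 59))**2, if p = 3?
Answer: 3323329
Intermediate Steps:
Q(d, j) = 0
O(T) = 18 (O(T) = 6*3 + 0 = 18 + 0 = 18)
(O(-2) + (-79 - 16)*(-78 + 59))**2 = (18 + (-79 - 16)*(-78 + 59))**2 = (18 - 95*(-19))**2 = (18 + 1805)**2 = 1823**2 = 3323329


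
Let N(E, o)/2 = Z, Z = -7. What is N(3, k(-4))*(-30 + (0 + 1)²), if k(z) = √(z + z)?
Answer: 406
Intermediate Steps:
k(z) = √2*√z (k(z) = √(2*z) = √2*√z)
N(E, o) = -14 (N(E, o) = 2*(-7) = -14)
N(3, k(-4))*(-30 + (0 + 1)²) = -14*(-30 + (0 + 1)²) = -14*(-30 + 1²) = -14*(-30 + 1) = -14*(-29) = 406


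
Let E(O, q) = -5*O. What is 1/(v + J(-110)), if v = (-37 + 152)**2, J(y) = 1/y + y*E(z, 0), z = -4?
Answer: 110/1212749 ≈ 9.0703e-5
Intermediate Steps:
J(y) = 1/y + 20*y (J(y) = 1/y + y*(-5*(-4)) = 1/y + y*20 = 1/y + 20*y)
v = 13225 (v = 115**2 = 13225)
1/(v + J(-110)) = 1/(13225 + (1/(-110) + 20*(-110))) = 1/(13225 + (-1/110 - 2200)) = 1/(13225 - 242001/110) = 1/(1212749/110) = 110/1212749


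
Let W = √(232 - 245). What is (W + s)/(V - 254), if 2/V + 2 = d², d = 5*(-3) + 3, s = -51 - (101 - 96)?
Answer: 3976/18033 - 71*I*√13/18033 ≈ 0.22048 - 0.014196*I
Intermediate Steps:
W = I*√13 (W = √(-13) = I*√13 ≈ 3.6056*I)
s = -56 (s = -51 - 1*5 = -51 - 5 = -56)
d = -12 (d = -15 + 3 = -12)
V = 1/71 (V = 2/(-2 + (-12)²) = 2/(-2 + 144) = 2/142 = 2*(1/142) = 1/71 ≈ 0.014085)
(W + s)/(V - 254) = (I*√13 - 56)/(1/71 - 254) = (-56 + I*√13)/(-18033/71) = (-56 + I*√13)*(-71/18033) = 3976/18033 - 71*I*√13/18033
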